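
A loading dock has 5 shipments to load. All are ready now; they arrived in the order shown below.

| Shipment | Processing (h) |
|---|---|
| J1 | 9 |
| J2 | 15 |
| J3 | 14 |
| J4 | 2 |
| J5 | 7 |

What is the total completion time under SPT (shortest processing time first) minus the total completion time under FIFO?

-50

SPT (increasing processing time): J4 J5 J1 J3 J2.
J4: 0→2
J5: 2→9
J1: 9→18
J3: 18→32
J2: 32→47
Sum = 2+9+18+32+47 = 108.
FIFO (arrival order): J1 J2 J3 J4 J5.
J1: 0→9
J2: 9→24
J3: 24→38
J4: 38→40
J5: 40→47
Sum = 9+24+38+40+47 = 158.
Difference = 108 − 158 = -50.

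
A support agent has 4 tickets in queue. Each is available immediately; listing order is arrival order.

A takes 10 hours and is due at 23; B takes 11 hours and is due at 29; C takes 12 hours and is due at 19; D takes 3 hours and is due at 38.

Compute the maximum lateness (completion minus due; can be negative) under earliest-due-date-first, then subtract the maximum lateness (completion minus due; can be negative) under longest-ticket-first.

EDD (increasing due date): C A B D.
C: 0→12, due 19, lateness -7
A: 12→22, due 23, lateness -1
B: 22→33, due 29, lateness 4
D: 33→36, due 38, lateness -2
Maximum = 4.
LPT (decreasing processing time): C B A D.
C: 0→12, due 19, lateness -7
B: 12→23, due 29, lateness -6
A: 23→33, due 23, lateness 10
D: 33→36, due 38, lateness -2
Maximum = 10.
Difference = 4 − 10 = -6.

-6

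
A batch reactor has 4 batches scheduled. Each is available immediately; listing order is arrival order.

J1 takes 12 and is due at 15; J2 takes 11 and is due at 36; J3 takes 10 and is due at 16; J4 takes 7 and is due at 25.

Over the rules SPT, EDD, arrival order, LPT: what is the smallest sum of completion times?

SPT (increasing processing time): J4 J3 J2 J1.
J4: 0→7
J3: 7→17
J2: 17→28
J1: 28→40
Sum = 7+17+28+40 = 92.
EDD (increasing due date): J1 J3 J4 J2.
J1: 0→12
J3: 12→22
J4: 22→29
J2: 29→40
Sum = 12+22+29+40 = 103.
FIFO (arrival order): J1 J2 J3 J4.
J1: 0→12
J2: 12→23
J3: 23→33
J4: 33→40
Sum = 12+23+33+40 = 108.
LPT (decreasing processing time): J1 J2 J3 J4.
J1: 0→12
J2: 12→23
J3: 23→33
J4: 33→40
Sum = 12+23+33+40 = 108.
SPT 92, EDD 103, FIFO 108, LPT 108 → minimum 92.

92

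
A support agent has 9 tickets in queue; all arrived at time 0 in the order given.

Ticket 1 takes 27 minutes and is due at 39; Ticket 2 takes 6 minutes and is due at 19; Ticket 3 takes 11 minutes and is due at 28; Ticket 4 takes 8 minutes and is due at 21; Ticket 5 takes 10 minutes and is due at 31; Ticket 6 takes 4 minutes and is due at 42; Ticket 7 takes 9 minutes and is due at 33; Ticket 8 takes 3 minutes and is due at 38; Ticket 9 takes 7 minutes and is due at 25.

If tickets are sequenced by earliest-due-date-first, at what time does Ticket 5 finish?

EDD (increasing due date): Ticket 2 Ticket 4 Ticket 9 Ticket 3 Ticket 5 Ticket 7 Ticket 8 Ticket 1 Ticket 6.
Ticket 2: 0→6
Ticket 4: 6→14
Ticket 9: 14→21
Ticket 3: 21→32
Ticket 5: 32→42

42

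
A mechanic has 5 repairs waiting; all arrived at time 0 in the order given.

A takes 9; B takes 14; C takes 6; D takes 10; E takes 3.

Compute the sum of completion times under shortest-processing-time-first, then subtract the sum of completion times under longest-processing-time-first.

-52

SPT (increasing processing time): E C A D B.
E: 0→3
C: 3→9
A: 9→18
D: 18→28
B: 28→42
Sum = 3+9+18+28+42 = 100.
LPT (decreasing processing time): B D A C E.
B: 0→14
D: 14→24
A: 24→33
C: 33→39
E: 39→42
Sum = 14+24+33+39+42 = 152.
Difference = 100 − 152 = -52.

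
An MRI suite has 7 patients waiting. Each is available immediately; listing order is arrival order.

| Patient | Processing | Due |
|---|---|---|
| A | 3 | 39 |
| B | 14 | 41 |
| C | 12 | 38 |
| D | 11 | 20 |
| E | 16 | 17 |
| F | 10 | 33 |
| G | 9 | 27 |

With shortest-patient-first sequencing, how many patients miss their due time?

SPT (increasing processing time): A G F D C B E.
A: 0→3, due 39, tardiness 0
G: 3→12, due 27, tardiness 0
F: 12→22, due 33, tardiness 0
D: 22→33, due 20, tardiness 13
C: 33→45, due 38, tardiness 7
B: 45→59, due 41, tardiness 18
E: 59→75, due 17, tardiness 58
Late patients: 4.

4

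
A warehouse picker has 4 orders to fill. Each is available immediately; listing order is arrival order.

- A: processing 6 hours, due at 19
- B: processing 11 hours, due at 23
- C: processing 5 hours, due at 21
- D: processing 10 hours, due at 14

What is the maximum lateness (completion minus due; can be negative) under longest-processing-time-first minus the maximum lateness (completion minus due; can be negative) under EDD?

LPT (decreasing processing time): B D A C.
B: 0→11, due 23, lateness -12
D: 11→21, due 14, lateness 7
A: 21→27, due 19, lateness 8
C: 27→32, due 21, lateness 11
Maximum = 11.
EDD (increasing due date): D A C B.
D: 0→10, due 14, lateness -4
A: 10→16, due 19, lateness -3
C: 16→21, due 21, lateness 0
B: 21→32, due 23, lateness 9
Maximum = 9.
Difference = 11 − 9 = 2.

2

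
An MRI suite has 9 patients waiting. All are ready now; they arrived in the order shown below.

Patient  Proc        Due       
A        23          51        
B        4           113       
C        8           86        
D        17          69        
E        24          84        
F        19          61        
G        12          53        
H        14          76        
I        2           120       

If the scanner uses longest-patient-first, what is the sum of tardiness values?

138

LPT (decreasing processing time): E A F D H G C B I.
E: 0→24, due 84, tardiness 0
A: 24→47, due 51, tardiness 0
F: 47→66, due 61, tardiness 5
D: 66→83, due 69, tardiness 14
H: 83→97, due 76, tardiness 21
G: 97→109, due 53, tardiness 56
C: 109→117, due 86, tardiness 31
B: 117→121, due 113, tardiness 8
I: 121→123, due 120, tardiness 3
Sum = 0+0+5+14+21+56+31+8+3 = 138.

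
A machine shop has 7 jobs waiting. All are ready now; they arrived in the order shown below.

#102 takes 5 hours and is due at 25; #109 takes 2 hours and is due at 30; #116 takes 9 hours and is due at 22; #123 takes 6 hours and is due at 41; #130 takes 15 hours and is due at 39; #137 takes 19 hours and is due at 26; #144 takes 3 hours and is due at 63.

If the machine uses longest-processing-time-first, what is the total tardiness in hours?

LPT (decreasing processing time): #137 #130 #116 #123 #102 #144 #109.
#137: 0→19, due 26, tardiness 0
#130: 19→34, due 39, tardiness 0
#116: 34→43, due 22, tardiness 21
#123: 43→49, due 41, tardiness 8
#102: 49→54, due 25, tardiness 29
#144: 54→57, due 63, tardiness 0
#109: 57→59, due 30, tardiness 29
Sum = 0+0+21+8+29+0+29 = 87.

87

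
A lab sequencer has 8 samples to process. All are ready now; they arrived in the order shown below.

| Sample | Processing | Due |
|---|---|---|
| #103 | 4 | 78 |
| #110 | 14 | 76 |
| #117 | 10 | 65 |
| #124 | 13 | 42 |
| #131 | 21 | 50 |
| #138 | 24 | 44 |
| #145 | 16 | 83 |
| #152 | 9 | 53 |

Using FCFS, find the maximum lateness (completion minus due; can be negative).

FIFO (arrival order): #103 #110 #117 #124 #131 #138 #145 #152.
#103: 0→4, due 78, lateness -74
#110: 4→18, due 76, lateness -58
#117: 18→28, due 65, lateness -37
#124: 28→41, due 42, lateness -1
#131: 41→62, due 50, lateness 12
#138: 62→86, due 44, lateness 42
#145: 86→102, due 83, lateness 19
#152: 102→111, due 53, lateness 58
Maximum = 58.

58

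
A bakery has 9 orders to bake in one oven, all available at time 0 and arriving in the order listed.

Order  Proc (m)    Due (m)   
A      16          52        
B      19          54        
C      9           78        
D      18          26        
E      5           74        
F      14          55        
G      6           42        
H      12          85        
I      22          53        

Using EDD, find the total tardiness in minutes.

EDD (increasing due date): D G A I B F E C H.
D: 0→18, due 26, tardiness 0
G: 18→24, due 42, tardiness 0
A: 24→40, due 52, tardiness 0
I: 40→62, due 53, tardiness 9
B: 62→81, due 54, tardiness 27
F: 81→95, due 55, tardiness 40
E: 95→100, due 74, tardiness 26
C: 100→109, due 78, tardiness 31
H: 109→121, due 85, tardiness 36
Sum = 0+0+0+9+27+40+26+31+36 = 169.

169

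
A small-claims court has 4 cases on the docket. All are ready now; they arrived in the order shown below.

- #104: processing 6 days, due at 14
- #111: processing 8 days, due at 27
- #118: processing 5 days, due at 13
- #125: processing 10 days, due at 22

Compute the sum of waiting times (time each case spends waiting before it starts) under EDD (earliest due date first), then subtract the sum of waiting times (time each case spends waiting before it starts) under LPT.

-15

EDD (increasing due date): #118 #104 #125 #111.
#118: waits 0, runs 0→5
#104: waits 5, runs 5→11
#125: waits 11, runs 11→21
#111: waits 21, runs 21→29
Sum = 0+5+11+21 = 37.
LPT (decreasing processing time): #125 #111 #104 #118.
#125: waits 0, runs 0→10
#111: waits 10, runs 10→18
#104: waits 18, runs 18→24
#118: waits 24, runs 24→29
Sum = 0+10+18+24 = 52.
Difference = 37 − 52 = -15.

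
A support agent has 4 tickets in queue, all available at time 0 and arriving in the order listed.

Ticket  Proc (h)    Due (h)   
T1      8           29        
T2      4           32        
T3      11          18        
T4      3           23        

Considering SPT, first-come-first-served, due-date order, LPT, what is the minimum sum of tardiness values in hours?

SPT (increasing processing time): T4 T2 T1 T3.
T4: 0→3, due 23, tardiness 0
T2: 3→7, due 32, tardiness 0
T1: 7→15, due 29, tardiness 0
T3: 15→26, due 18, tardiness 8
Sum = 0+0+0+8 = 8.
FIFO (arrival order): T1 T2 T3 T4.
T1: 0→8, due 29, tardiness 0
T2: 8→12, due 32, tardiness 0
T3: 12→23, due 18, tardiness 5
T4: 23→26, due 23, tardiness 3
Sum = 0+0+5+3 = 8.
EDD (increasing due date): T3 T4 T1 T2.
T3: 0→11, due 18, tardiness 0
T4: 11→14, due 23, tardiness 0
T1: 14→22, due 29, tardiness 0
T2: 22→26, due 32, tardiness 0
Sum = 0+0+0+0 = 0.
LPT (decreasing processing time): T3 T1 T2 T4.
T3: 0→11, due 18, tardiness 0
T1: 11→19, due 29, tardiness 0
T2: 19→23, due 32, tardiness 0
T4: 23→26, due 23, tardiness 3
Sum = 0+0+0+3 = 3.
SPT 8, FIFO 8, EDD 0, LPT 3 → minimum 0.

0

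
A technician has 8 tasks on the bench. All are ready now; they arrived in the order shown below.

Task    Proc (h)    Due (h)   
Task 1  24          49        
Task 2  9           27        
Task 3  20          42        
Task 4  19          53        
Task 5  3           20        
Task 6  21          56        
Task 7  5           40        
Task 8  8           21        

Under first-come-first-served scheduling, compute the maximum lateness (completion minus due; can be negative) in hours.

FIFO (arrival order): Task 1 Task 2 Task 3 Task 4 Task 5 Task 6 Task 7 Task 8.
Task 1: 0→24, due 49, lateness -25
Task 2: 24→33, due 27, lateness 6
Task 3: 33→53, due 42, lateness 11
Task 4: 53→72, due 53, lateness 19
Task 5: 72→75, due 20, lateness 55
Task 6: 75→96, due 56, lateness 40
Task 7: 96→101, due 40, lateness 61
Task 8: 101→109, due 21, lateness 88
Maximum = 88.

88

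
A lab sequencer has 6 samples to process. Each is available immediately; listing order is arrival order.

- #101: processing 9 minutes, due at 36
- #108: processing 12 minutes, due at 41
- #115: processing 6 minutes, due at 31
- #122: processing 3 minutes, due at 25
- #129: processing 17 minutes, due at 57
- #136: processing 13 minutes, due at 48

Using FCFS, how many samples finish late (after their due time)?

FIFO (arrival order): #101 #108 #115 #122 #129 #136.
#101: 0→9, due 36, tardiness 0
#108: 9→21, due 41, tardiness 0
#115: 21→27, due 31, tardiness 0
#122: 27→30, due 25, tardiness 5
#129: 30→47, due 57, tardiness 0
#136: 47→60, due 48, tardiness 12
Late samples: 2.

2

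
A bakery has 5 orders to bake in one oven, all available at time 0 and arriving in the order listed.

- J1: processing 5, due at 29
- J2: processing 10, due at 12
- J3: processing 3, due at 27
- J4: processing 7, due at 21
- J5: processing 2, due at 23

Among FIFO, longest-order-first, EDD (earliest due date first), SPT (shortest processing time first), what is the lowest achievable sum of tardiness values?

FIFO (arrival order): J1 J2 J3 J4 J5.
J1: 0→5, due 29, tardiness 0
J2: 5→15, due 12, tardiness 3
J3: 15→18, due 27, tardiness 0
J4: 18→25, due 21, tardiness 4
J5: 25→27, due 23, tardiness 4
Sum = 0+3+0+4+4 = 11.
LPT (decreasing processing time): J2 J4 J1 J3 J5.
J2: 0→10, due 12, tardiness 0
J4: 10→17, due 21, tardiness 0
J1: 17→22, due 29, tardiness 0
J3: 22→25, due 27, tardiness 0
J5: 25→27, due 23, tardiness 4
Sum = 0+0+0+0+4 = 4.
EDD (increasing due date): J2 J4 J5 J3 J1.
J2: 0→10, due 12, tardiness 0
J4: 10→17, due 21, tardiness 0
J5: 17→19, due 23, tardiness 0
J3: 19→22, due 27, tardiness 0
J1: 22→27, due 29, tardiness 0
Sum = 0+0+0+0+0 = 0.
SPT (increasing processing time): J5 J3 J1 J4 J2.
J5: 0→2, due 23, tardiness 0
J3: 2→5, due 27, tardiness 0
J1: 5→10, due 29, tardiness 0
J4: 10→17, due 21, tardiness 0
J2: 17→27, due 12, tardiness 15
Sum = 0+0+0+0+15 = 15.
FIFO 11, LPT 4, EDD 0, SPT 15 → minimum 0.

0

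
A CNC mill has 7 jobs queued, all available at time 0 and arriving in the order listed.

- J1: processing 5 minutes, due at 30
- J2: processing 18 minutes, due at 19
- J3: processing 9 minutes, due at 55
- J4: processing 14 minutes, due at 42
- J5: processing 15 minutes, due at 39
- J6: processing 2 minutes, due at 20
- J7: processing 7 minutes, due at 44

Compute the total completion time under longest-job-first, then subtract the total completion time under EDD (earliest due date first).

67

LPT (decreasing processing time): J2 J5 J4 J3 J7 J1 J6.
J2: 0→18
J5: 18→33
J4: 33→47
J3: 47→56
J7: 56→63
J1: 63→68
J6: 68→70
Sum = 18+33+47+56+63+68+70 = 355.
EDD (increasing due date): J2 J6 J1 J5 J4 J7 J3.
J2: 0→18
J6: 18→20
J1: 20→25
J5: 25→40
J4: 40→54
J7: 54→61
J3: 61→70
Sum = 18+20+25+40+54+61+70 = 288.
Difference = 355 − 288 = 67.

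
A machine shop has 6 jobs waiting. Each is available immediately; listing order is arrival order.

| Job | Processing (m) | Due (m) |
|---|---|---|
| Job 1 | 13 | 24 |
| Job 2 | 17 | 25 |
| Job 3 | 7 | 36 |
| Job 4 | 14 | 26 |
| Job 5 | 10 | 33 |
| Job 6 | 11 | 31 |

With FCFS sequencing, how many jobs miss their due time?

5

FIFO (arrival order): Job 1 Job 2 Job 3 Job 4 Job 5 Job 6.
Job 1: 0→13, due 24, tardiness 0
Job 2: 13→30, due 25, tardiness 5
Job 3: 30→37, due 36, tardiness 1
Job 4: 37→51, due 26, tardiness 25
Job 5: 51→61, due 33, tardiness 28
Job 6: 61→72, due 31, tardiness 41
Late jobs: 5.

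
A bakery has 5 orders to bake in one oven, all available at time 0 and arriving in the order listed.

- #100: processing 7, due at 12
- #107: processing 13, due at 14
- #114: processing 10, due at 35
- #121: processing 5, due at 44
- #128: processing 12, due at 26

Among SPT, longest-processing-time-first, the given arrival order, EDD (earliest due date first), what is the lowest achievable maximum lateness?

SPT (increasing processing time): #121 #100 #114 #128 #107.
#121: 0→5, due 44, lateness -39
#100: 5→12, due 12, lateness 0
#114: 12→22, due 35, lateness -13
#128: 22→34, due 26, lateness 8
#107: 34→47, due 14, lateness 33
Maximum = 33.
LPT (decreasing processing time): #107 #128 #114 #100 #121.
#107: 0→13, due 14, lateness -1
#128: 13→25, due 26, lateness -1
#114: 25→35, due 35, lateness 0
#100: 35→42, due 12, lateness 30
#121: 42→47, due 44, lateness 3
Maximum = 30.
FIFO (arrival order): #100 #107 #114 #121 #128.
#100: 0→7, due 12, lateness -5
#107: 7→20, due 14, lateness 6
#114: 20→30, due 35, lateness -5
#121: 30→35, due 44, lateness -9
#128: 35→47, due 26, lateness 21
Maximum = 21.
EDD (increasing due date): #100 #107 #128 #114 #121.
#100: 0→7, due 12, lateness -5
#107: 7→20, due 14, lateness 6
#128: 20→32, due 26, lateness 6
#114: 32→42, due 35, lateness 7
#121: 42→47, due 44, lateness 3
Maximum = 7.
SPT 33, LPT 30, FIFO 21, EDD 7 → minimum 7.

7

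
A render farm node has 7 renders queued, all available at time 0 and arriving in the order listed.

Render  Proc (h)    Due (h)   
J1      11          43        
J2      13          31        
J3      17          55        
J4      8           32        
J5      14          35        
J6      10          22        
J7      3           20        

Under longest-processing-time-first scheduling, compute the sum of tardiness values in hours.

165

LPT (decreasing processing time): J3 J5 J2 J1 J6 J4 J7.
J3: 0→17, due 55, tardiness 0
J5: 17→31, due 35, tardiness 0
J2: 31→44, due 31, tardiness 13
J1: 44→55, due 43, tardiness 12
J6: 55→65, due 22, tardiness 43
J4: 65→73, due 32, tardiness 41
J7: 73→76, due 20, tardiness 56
Sum = 0+0+13+12+43+41+56 = 165.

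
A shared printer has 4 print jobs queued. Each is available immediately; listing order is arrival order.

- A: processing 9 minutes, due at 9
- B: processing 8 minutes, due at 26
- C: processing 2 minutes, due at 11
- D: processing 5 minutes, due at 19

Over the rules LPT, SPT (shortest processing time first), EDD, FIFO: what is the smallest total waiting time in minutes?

LPT (decreasing processing time): A B D C.
A: waits 0, runs 0→9
B: waits 9, runs 9→17
D: waits 17, runs 17→22
C: waits 22, runs 22→24
Sum = 0+9+17+22 = 48.
SPT (increasing processing time): C D B A.
C: waits 0, runs 0→2
D: waits 2, runs 2→7
B: waits 7, runs 7→15
A: waits 15, runs 15→24
Sum = 0+2+7+15 = 24.
EDD (increasing due date): A C D B.
A: waits 0, runs 0→9
C: waits 9, runs 9→11
D: waits 11, runs 11→16
B: waits 16, runs 16→24
Sum = 0+9+11+16 = 36.
FIFO (arrival order): A B C D.
A: waits 0, runs 0→9
B: waits 9, runs 9→17
C: waits 17, runs 17→19
D: waits 19, runs 19→24
Sum = 0+9+17+19 = 45.
LPT 48, SPT 24, EDD 36, FIFO 45 → minimum 24.

24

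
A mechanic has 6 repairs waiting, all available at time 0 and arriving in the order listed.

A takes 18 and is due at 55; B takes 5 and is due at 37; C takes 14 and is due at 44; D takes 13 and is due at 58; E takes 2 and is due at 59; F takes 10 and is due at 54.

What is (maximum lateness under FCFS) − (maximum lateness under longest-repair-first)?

-15

FIFO (arrival order): A B C D E F.
A: 0→18, due 55, lateness -37
B: 18→23, due 37, lateness -14
C: 23→37, due 44, lateness -7
D: 37→50, due 58, lateness -8
E: 50→52, due 59, lateness -7
F: 52→62, due 54, lateness 8
Maximum = 8.
LPT (decreasing processing time): A C D F B E.
A: 0→18, due 55, lateness -37
C: 18→32, due 44, lateness -12
D: 32→45, due 58, lateness -13
F: 45→55, due 54, lateness 1
B: 55→60, due 37, lateness 23
E: 60→62, due 59, lateness 3
Maximum = 23.
Difference = 8 − 23 = -15.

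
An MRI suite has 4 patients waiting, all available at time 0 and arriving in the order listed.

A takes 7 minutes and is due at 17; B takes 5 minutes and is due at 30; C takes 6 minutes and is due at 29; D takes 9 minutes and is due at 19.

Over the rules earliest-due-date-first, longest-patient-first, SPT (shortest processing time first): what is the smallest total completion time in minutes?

EDD (increasing due date): A D C B.
A: 0→7
D: 7→16
C: 16→22
B: 22→27
Sum = 7+16+22+27 = 72.
LPT (decreasing processing time): D A C B.
D: 0→9
A: 9→16
C: 16→22
B: 22→27
Sum = 9+16+22+27 = 74.
SPT (increasing processing time): B C A D.
B: 0→5
C: 5→11
A: 11→18
D: 18→27
Sum = 5+11+18+27 = 61.
EDD 72, LPT 74, SPT 61 → minimum 61.

61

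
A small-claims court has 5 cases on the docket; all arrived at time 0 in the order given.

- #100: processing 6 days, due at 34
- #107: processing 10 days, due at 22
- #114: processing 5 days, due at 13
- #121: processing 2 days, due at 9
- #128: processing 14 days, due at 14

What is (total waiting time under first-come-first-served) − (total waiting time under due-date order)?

FIFO (arrival order): #100 #107 #114 #121 #128.
#100: waits 0, runs 0→6
#107: waits 6, runs 6→16
#114: waits 16, runs 16→21
#121: waits 21, runs 21→23
#128: waits 23, runs 23→37
Sum = 0+6+16+21+23 = 66.
EDD (increasing due date): #121 #114 #128 #107 #100.
#121: waits 0, runs 0→2
#114: waits 2, runs 2→7
#128: waits 7, runs 7→21
#107: waits 21, runs 21→31
#100: waits 31, runs 31→37
Sum = 0+2+7+21+31 = 61.
Difference = 66 − 61 = 5.

5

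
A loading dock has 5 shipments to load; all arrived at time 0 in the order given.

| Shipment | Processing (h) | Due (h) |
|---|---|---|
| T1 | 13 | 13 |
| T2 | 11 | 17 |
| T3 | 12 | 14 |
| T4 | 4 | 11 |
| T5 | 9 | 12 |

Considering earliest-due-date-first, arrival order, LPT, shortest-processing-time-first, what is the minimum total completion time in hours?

126

EDD (increasing due date): T4 T5 T1 T3 T2.
T4: 0→4
T5: 4→13
T1: 13→26
T3: 26→38
T2: 38→49
Sum = 4+13+26+38+49 = 130.
FIFO (arrival order): T1 T2 T3 T4 T5.
T1: 0→13
T2: 13→24
T3: 24→36
T4: 36→40
T5: 40→49
Sum = 13+24+36+40+49 = 162.
LPT (decreasing processing time): T1 T3 T2 T5 T4.
T1: 0→13
T3: 13→25
T2: 25→36
T5: 36→45
T4: 45→49
Sum = 13+25+36+45+49 = 168.
SPT (increasing processing time): T4 T5 T2 T3 T1.
T4: 0→4
T5: 4→13
T2: 13→24
T3: 24→36
T1: 36→49
Sum = 4+13+24+36+49 = 126.
EDD 130, FIFO 162, LPT 168, SPT 126 → minimum 126.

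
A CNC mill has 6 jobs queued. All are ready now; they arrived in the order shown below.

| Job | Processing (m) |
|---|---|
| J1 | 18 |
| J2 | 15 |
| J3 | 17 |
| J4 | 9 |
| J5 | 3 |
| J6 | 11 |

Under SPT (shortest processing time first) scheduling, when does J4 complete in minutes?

12

SPT (increasing processing time): J5 J4 J6 J2 J3 J1.
J5: 0→3
J4: 3→12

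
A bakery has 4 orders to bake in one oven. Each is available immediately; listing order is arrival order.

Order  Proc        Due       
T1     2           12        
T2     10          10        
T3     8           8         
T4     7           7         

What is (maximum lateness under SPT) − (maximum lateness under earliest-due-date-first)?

SPT (increasing processing time): T1 T4 T3 T2.
T1: 0→2, due 12, lateness -10
T4: 2→9, due 7, lateness 2
T3: 9→17, due 8, lateness 9
T2: 17→27, due 10, lateness 17
Maximum = 17.
EDD (increasing due date): T4 T3 T2 T1.
T4: 0→7, due 7, lateness 0
T3: 7→15, due 8, lateness 7
T2: 15→25, due 10, lateness 15
T1: 25→27, due 12, lateness 15
Maximum = 15.
Difference = 17 − 15 = 2.

2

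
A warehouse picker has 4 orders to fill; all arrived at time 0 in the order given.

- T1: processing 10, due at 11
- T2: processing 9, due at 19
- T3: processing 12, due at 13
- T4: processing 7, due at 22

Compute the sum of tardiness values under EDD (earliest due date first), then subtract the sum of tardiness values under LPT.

-2

EDD (increasing due date): T1 T3 T2 T4.
T1: 0→10, due 11, tardiness 0
T3: 10→22, due 13, tardiness 9
T2: 22→31, due 19, tardiness 12
T4: 31→38, due 22, tardiness 16
Sum = 0+9+12+16 = 37.
LPT (decreasing processing time): T3 T1 T2 T4.
T3: 0→12, due 13, tardiness 0
T1: 12→22, due 11, tardiness 11
T2: 22→31, due 19, tardiness 12
T4: 31→38, due 22, tardiness 16
Sum = 0+11+12+16 = 39.
Difference = 37 − 39 = -2.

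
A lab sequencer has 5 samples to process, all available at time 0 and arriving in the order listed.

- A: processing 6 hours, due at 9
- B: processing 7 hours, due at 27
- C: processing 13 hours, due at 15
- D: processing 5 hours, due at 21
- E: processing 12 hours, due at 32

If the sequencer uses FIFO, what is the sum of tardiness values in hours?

FIFO (arrival order): A B C D E.
A: 0→6, due 9, tardiness 0
B: 6→13, due 27, tardiness 0
C: 13→26, due 15, tardiness 11
D: 26→31, due 21, tardiness 10
E: 31→43, due 32, tardiness 11
Sum = 0+0+11+10+11 = 32.

32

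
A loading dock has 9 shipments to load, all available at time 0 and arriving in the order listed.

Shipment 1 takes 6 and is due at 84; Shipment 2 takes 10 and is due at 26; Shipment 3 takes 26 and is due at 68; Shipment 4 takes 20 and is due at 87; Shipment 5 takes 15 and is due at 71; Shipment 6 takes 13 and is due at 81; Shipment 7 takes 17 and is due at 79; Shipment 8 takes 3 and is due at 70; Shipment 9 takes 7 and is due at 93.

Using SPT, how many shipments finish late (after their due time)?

SPT (increasing processing time): Shipment 8 Shipment 1 Shipment 9 Shipment 2 Shipment 6 Shipment 5 Shipment 7 Shipment 4 Shipment 3.
Shipment 8: 0→3, due 70, tardiness 0
Shipment 1: 3→9, due 84, tardiness 0
Shipment 9: 9→16, due 93, tardiness 0
Shipment 2: 16→26, due 26, tardiness 0
Shipment 6: 26→39, due 81, tardiness 0
Shipment 5: 39→54, due 71, tardiness 0
Shipment 7: 54→71, due 79, tardiness 0
Shipment 4: 71→91, due 87, tardiness 4
Shipment 3: 91→117, due 68, tardiness 49
Late shipments: 2.

2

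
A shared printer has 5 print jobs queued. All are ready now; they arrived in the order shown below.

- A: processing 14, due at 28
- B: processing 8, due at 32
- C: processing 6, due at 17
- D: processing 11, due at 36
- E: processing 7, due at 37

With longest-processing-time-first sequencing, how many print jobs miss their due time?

LPT (decreasing processing time): A D B E C.
A: 0→14, due 28, tardiness 0
D: 14→25, due 36, tardiness 0
B: 25→33, due 32, tardiness 1
E: 33→40, due 37, tardiness 3
C: 40→46, due 17, tardiness 29
Late print jobs: 3.

3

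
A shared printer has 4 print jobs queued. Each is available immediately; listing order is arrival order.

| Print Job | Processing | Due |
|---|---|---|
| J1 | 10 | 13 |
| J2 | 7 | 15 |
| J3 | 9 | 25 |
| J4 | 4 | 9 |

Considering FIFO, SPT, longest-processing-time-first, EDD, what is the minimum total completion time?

65

FIFO (arrival order): J1 J2 J3 J4.
J1: 0→10
J2: 10→17
J3: 17→26
J4: 26→30
Sum = 10+17+26+30 = 83.
SPT (increasing processing time): J4 J2 J3 J1.
J4: 0→4
J2: 4→11
J3: 11→20
J1: 20→30
Sum = 4+11+20+30 = 65.
LPT (decreasing processing time): J1 J3 J2 J4.
J1: 0→10
J3: 10→19
J2: 19→26
J4: 26→30
Sum = 10+19+26+30 = 85.
EDD (increasing due date): J4 J1 J2 J3.
J4: 0→4
J1: 4→14
J2: 14→21
J3: 21→30
Sum = 4+14+21+30 = 69.
FIFO 83, SPT 65, LPT 85, EDD 69 → minimum 65.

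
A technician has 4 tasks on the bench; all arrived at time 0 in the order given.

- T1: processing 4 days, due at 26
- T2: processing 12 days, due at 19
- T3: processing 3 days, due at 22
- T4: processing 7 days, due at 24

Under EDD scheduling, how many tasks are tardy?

EDD (increasing due date): T2 T3 T4 T1.
T2: 0→12, due 19, tardiness 0
T3: 12→15, due 22, tardiness 0
T4: 15→22, due 24, tardiness 0
T1: 22→26, due 26, tardiness 0
Late tasks: 0.

0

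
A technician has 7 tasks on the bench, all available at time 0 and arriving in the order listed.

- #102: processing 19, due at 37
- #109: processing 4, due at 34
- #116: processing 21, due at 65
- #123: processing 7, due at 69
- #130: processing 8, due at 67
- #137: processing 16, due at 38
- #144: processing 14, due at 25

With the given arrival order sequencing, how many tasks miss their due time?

2

FIFO (arrival order): #102 #109 #116 #123 #130 #137 #144.
#102: 0→19, due 37, tardiness 0
#109: 19→23, due 34, tardiness 0
#116: 23→44, due 65, tardiness 0
#123: 44→51, due 69, tardiness 0
#130: 51→59, due 67, tardiness 0
#137: 59→75, due 38, tardiness 37
#144: 75→89, due 25, tardiness 64
Late tasks: 2.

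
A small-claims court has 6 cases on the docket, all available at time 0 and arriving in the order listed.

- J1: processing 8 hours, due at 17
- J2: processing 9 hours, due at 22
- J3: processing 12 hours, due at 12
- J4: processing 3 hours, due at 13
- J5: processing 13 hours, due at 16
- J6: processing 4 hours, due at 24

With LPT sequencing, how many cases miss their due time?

5

LPT (decreasing processing time): J5 J3 J2 J1 J6 J4.
J5: 0→13, due 16, tardiness 0
J3: 13→25, due 12, tardiness 13
J2: 25→34, due 22, tardiness 12
J1: 34→42, due 17, tardiness 25
J6: 42→46, due 24, tardiness 22
J4: 46→49, due 13, tardiness 36
Late cases: 5.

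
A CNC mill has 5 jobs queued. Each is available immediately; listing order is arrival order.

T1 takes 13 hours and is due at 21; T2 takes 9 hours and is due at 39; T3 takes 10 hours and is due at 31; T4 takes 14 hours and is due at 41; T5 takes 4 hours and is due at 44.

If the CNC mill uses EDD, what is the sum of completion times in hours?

EDD (increasing due date): T1 T3 T2 T4 T5.
T1: 0→13
T3: 13→23
T2: 23→32
T4: 32→46
T5: 46→50
Sum = 13+23+32+46+50 = 164.

164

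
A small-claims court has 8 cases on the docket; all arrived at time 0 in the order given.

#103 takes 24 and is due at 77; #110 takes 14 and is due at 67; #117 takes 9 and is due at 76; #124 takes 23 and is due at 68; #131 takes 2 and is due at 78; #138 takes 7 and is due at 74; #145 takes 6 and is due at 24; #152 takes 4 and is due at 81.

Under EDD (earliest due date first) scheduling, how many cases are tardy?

3

EDD (increasing due date): #145 #110 #124 #138 #117 #103 #131 #152.
#145: 0→6, due 24, tardiness 0
#110: 6→20, due 67, tardiness 0
#124: 20→43, due 68, tardiness 0
#138: 43→50, due 74, tardiness 0
#117: 50→59, due 76, tardiness 0
#103: 59→83, due 77, tardiness 6
#131: 83→85, due 78, tardiness 7
#152: 85→89, due 81, tardiness 8
Late cases: 3.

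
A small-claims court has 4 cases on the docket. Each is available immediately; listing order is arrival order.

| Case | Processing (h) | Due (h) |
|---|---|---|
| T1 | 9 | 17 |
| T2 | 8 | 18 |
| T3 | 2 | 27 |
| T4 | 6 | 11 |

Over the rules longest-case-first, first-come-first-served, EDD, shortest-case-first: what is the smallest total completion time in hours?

LPT (decreasing processing time): T1 T2 T4 T3.
T1: 0→9
T2: 9→17
T4: 17→23
T3: 23→25
Sum = 9+17+23+25 = 74.
FIFO (arrival order): T1 T2 T3 T4.
T1: 0→9
T2: 9→17
T3: 17→19
T4: 19→25
Sum = 9+17+19+25 = 70.
EDD (increasing due date): T4 T1 T2 T3.
T4: 0→6
T1: 6→15
T2: 15→23
T3: 23→25
Sum = 6+15+23+25 = 69.
SPT (increasing processing time): T3 T4 T2 T1.
T3: 0→2
T4: 2→8
T2: 8→16
T1: 16→25
Sum = 2+8+16+25 = 51.
LPT 74, FIFO 70, EDD 69, SPT 51 → minimum 51.

51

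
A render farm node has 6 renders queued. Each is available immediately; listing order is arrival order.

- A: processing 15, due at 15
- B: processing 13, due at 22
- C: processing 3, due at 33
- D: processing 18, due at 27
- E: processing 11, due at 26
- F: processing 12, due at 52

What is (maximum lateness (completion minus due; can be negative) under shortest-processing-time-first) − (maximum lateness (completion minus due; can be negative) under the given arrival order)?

11

SPT (increasing processing time): C E F B A D.
C: 0→3, due 33, lateness -30
E: 3→14, due 26, lateness -12
F: 14→26, due 52, lateness -26
B: 26→39, due 22, lateness 17
A: 39→54, due 15, lateness 39
D: 54→72, due 27, lateness 45
Maximum = 45.
FIFO (arrival order): A B C D E F.
A: 0→15, due 15, lateness 0
B: 15→28, due 22, lateness 6
C: 28→31, due 33, lateness -2
D: 31→49, due 27, lateness 22
E: 49→60, due 26, lateness 34
F: 60→72, due 52, lateness 20
Maximum = 34.
Difference = 45 − 34 = 11.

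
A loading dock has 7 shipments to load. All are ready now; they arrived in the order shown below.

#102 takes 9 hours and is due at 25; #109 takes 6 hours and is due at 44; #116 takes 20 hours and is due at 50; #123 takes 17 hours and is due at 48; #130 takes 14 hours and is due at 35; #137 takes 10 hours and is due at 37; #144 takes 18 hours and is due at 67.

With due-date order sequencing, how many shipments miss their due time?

3

EDD (increasing due date): #102 #130 #137 #109 #123 #116 #144.
#102: 0→9, due 25, tardiness 0
#130: 9→23, due 35, tardiness 0
#137: 23→33, due 37, tardiness 0
#109: 33→39, due 44, tardiness 0
#123: 39→56, due 48, tardiness 8
#116: 56→76, due 50, tardiness 26
#144: 76→94, due 67, tardiness 27
Late shipments: 3.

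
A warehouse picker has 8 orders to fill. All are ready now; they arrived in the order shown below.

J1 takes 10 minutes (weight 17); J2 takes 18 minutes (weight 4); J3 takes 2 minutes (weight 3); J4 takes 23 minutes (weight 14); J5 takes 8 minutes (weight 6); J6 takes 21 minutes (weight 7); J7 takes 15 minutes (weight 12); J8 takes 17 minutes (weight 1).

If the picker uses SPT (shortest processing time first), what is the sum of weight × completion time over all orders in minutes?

3391

SPT (increasing processing time): J3 J5 J1 J7 J8 J2 J6 J4.
J3: finishes 2, weight 3, w·C = 6
J5: finishes 10, weight 6, w·C = 60
J1: finishes 20, weight 17, w·C = 340
J7: finishes 35, weight 12, w·C = 420
J8: finishes 52, weight 1, w·C = 52
J2: finishes 70, weight 4, w·C = 280
J6: finishes 91, weight 7, w·C = 637
J4: finishes 114, weight 14, w·C = 1596
Sum = 6+60+340+420+52+280+637+1596 = 3391.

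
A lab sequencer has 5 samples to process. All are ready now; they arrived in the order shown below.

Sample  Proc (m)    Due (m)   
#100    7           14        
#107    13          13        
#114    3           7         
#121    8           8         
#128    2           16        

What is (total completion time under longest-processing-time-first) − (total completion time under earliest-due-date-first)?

LPT (decreasing processing time): #107 #121 #100 #114 #128.
#107: 0→13
#121: 13→21
#100: 21→28
#114: 28→31
#128: 31→33
Sum = 13+21+28+31+33 = 126.
EDD (increasing due date): #114 #121 #107 #100 #128.
#114: 0→3
#121: 3→11
#107: 11→24
#100: 24→31
#128: 31→33
Sum = 3+11+24+31+33 = 102.
Difference = 126 − 102 = 24.

24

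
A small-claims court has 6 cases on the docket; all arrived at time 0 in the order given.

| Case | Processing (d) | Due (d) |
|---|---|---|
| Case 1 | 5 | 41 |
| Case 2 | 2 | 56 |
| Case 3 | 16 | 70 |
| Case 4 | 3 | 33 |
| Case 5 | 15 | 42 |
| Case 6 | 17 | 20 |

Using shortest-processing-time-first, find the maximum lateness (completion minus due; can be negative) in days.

SPT (increasing processing time): Case 2 Case 4 Case 1 Case 5 Case 3 Case 6.
Case 2: 0→2, due 56, lateness -54
Case 4: 2→5, due 33, lateness -28
Case 1: 5→10, due 41, lateness -31
Case 5: 10→25, due 42, lateness -17
Case 3: 25→41, due 70, lateness -29
Case 6: 41→58, due 20, lateness 38
Maximum = 38.

38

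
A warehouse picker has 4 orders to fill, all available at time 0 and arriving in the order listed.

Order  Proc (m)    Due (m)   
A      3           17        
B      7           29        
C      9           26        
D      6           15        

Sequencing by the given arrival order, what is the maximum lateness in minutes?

FIFO (arrival order): A B C D.
A: 0→3, due 17, lateness -14
B: 3→10, due 29, lateness -19
C: 10→19, due 26, lateness -7
D: 19→25, due 15, lateness 10
Maximum = 10.

10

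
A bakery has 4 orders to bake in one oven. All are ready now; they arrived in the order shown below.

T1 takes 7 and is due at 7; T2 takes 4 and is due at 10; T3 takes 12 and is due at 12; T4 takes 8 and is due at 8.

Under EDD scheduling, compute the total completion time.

EDD (increasing due date): T1 T4 T2 T3.
T1: 0→7
T4: 7→15
T2: 15→19
T3: 19→31
Sum = 7+15+19+31 = 72.

72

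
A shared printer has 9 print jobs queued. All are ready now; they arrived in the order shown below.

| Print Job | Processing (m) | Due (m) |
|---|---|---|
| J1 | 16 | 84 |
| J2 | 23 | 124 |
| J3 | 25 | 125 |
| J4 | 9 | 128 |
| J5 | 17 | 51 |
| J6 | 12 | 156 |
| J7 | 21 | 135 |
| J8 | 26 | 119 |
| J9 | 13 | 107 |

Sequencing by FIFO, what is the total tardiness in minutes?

124

FIFO (arrival order): J1 J2 J3 J4 J5 J6 J7 J8 J9.
J1: 0→16, due 84, tardiness 0
J2: 16→39, due 124, tardiness 0
J3: 39→64, due 125, tardiness 0
J4: 64→73, due 128, tardiness 0
J5: 73→90, due 51, tardiness 39
J6: 90→102, due 156, tardiness 0
J7: 102→123, due 135, tardiness 0
J8: 123→149, due 119, tardiness 30
J9: 149→162, due 107, tardiness 55
Sum = 0+0+0+0+39+0+0+30+55 = 124.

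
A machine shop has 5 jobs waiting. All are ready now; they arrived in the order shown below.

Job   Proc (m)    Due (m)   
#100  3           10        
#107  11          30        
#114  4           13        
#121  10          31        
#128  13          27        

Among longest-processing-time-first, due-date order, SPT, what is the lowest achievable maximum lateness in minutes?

LPT (decreasing processing time): #128 #107 #121 #114 #100.
#128: 0→13, due 27, lateness -14
#107: 13→24, due 30, lateness -6
#121: 24→34, due 31, lateness 3
#114: 34→38, due 13, lateness 25
#100: 38→41, due 10, lateness 31
Maximum = 31.
EDD (increasing due date): #100 #114 #128 #107 #121.
#100: 0→3, due 10, lateness -7
#114: 3→7, due 13, lateness -6
#128: 7→20, due 27, lateness -7
#107: 20→31, due 30, lateness 1
#121: 31→41, due 31, lateness 10
Maximum = 10.
SPT (increasing processing time): #100 #114 #121 #107 #128.
#100: 0→3, due 10, lateness -7
#114: 3→7, due 13, lateness -6
#121: 7→17, due 31, lateness -14
#107: 17→28, due 30, lateness -2
#128: 28→41, due 27, lateness 14
Maximum = 14.
LPT 31, EDD 10, SPT 14 → minimum 10.

10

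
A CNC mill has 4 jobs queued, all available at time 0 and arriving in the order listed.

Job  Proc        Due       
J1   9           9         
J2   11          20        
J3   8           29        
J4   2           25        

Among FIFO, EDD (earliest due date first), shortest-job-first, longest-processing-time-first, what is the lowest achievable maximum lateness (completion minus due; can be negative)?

FIFO (arrival order): J1 J2 J3 J4.
J1: 0→9, due 9, lateness 0
J2: 9→20, due 20, lateness 0
J3: 20→28, due 29, lateness -1
J4: 28→30, due 25, lateness 5
Maximum = 5.
EDD (increasing due date): J1 J2 J4 J3.
J1: 0→9, due 9, lateness 0
J2: 9→20, due 20, lateness 0
J4: 20→22, due 25, lateness -3
J3: 22→30, due 29, lateness 1
Maximum = 1.
SPT (increasing processing time): J4 J3 J1 J2.
J4: 0→2, due 25, lateness -23
J3: 2→10, due 29, lateness -19
J1: 10→19, due 9, lateness 10
J2: 19→30, due 20, lateness 10
Maximum = 10.
LPT (decreasing processing time): J2 J1 J3 J4.
J2: 0→11, due 20, lateness -9
J1: 11→20, due 9, lateness 11
J3: 20→28, due 29, lateness -1
J4: 28→30, due 25, lateness 5
Maximum = 11.
FIFO 5, EDD 1, SPT 10, LPT 11 → minimum 1.

1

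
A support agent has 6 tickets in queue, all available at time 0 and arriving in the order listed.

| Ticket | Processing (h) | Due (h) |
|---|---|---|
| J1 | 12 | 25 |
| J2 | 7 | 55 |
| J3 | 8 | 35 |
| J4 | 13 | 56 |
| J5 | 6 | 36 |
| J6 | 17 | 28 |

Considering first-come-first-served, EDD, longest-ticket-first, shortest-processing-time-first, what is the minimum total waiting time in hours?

FIFO (arrival order): J1 J2 J3 J4 J5 J6.
J1: waits 0, runs 0→12
J2: waits 12, runs 12→19
J3: waits 19, runs 19→27
J4: waits 27, runs 27→40
J5: waits 40, runs 40→46
J6: waits 46, runs 46→63
Sum = 0+12+19+27+40+46 = 144.
EDD (increasing due date): J1 J6 J3 J5 J2 J4.
J1: waits 0, runs 0→12
J6: waits 12, runs 12→29
J3: waits 29, runs 29→37
J5: waits 37, runs 37→43
J2: waits 43, runs 43→50
J4: waits 50, runs 50→63
Sum = 0+12+29+37+43+50 = 171.
LPT (decreasing processing time): J6 J4 J1 J3 J2 J5.
J6: waits 0, runs 0→17
J4: waits 17, runs 17→30
J1: waits 30, runs 30→42
J3: waits 42, runs 42→50
J2: waits 50, runs 50→57
J5: waits 57, runs 57→63
Sum = 0+17+30+42+50+57 = 196.
SPT (increasing processing time): J5 J2 J3 J1 J4 J6.
J5: waits 0, runs 0→6
J2: waits 6, runs 6→13
J3: waits 13, runs 13→21
J1: waits 21, runs 21→33
J4: waits 33, runs 33→46
J6: waits 46, runs 46→63
Sum = 0+6+13+21+33+46 = 119.
FIFO 144, EDD 171, LPT 196, SPT 119 → minimum 119.

119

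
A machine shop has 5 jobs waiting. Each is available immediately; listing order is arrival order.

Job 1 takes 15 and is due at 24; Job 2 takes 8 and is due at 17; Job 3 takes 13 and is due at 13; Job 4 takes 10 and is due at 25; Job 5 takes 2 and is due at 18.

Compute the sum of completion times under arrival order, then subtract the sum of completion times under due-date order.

FIFO (arrival order): Job 1 Job 2 Job 3 Job 4 Job 5.
Job 1: 0→15
Job 2: 15→23
Job 3: 23→36
Job 4: 36→46
Job 5: 46→48
Sum = 15+23+36+46+48 = 168.
EDD (increasing due date): Job 3 Job 2 Job 5 Job 1 Job 4.
Job 3: 0→13
Job 2: 13→21
Job 5: 21→23
Job 1: 23→38
Job 4: 38→48
Sum = 13+21+23+38+48 = 143.
Difference = 168 − 143 = 25.

25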